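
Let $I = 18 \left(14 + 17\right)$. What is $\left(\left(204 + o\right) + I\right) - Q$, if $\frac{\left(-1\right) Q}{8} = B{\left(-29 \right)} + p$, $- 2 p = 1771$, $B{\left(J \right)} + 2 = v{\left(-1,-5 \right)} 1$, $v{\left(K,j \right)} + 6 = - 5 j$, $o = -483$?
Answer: $-6669$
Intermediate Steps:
$v{\left(K,j \right)} = -6 - 5 j$
$B{\left(J \right)} = 17$ ($B{\left(J \right)} = -2 + \left(-6 - -25\right) 1 = -2 + \left(-6 + 25\right) 1 = -2 + 19 \cdot 1 = -2 + 19 = 17$)
$I = 558$ ($I = 18 \cdot 31 = 558$)
$p = - \frac{1771}{2}$ ($p = \left(- \frac{1}{2}\right) 1771 = - \frac{1771}{2} \approx -885.5$)
$Q = 6948$ ($Q = - 8 \left(17 - \frac{1771}{2}\right) = \left(-8\right) \left(- \frac{1737}{2}\right) = 6948$)
$\left(\left(204 + o\right) + I\right) - Q = \left(\left(204 - 483\right) + 558\right) - 6948 = \left(-279 + 558\right) - 6948 = 279 - 6948 = -6669$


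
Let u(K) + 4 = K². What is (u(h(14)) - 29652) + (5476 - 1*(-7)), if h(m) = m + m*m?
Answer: 19927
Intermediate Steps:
h(m) = m + m²
u(K) = -4 + K²
(u(h(14)) - 29652) + (5476 - 1*(-7)) = ((-4 + (14*(1 + 14))²) - 29652) + (5476 - 1*(-7)) = ((-4 + (14*15)²) - 29652) + (5476 + 7) = ((-4 + 210²) - 29652) + 5483 = ((-4 + 44100) - 29652) + 5483 = (44096 - 29652) + 5483 = 14444 + 5483 = 19927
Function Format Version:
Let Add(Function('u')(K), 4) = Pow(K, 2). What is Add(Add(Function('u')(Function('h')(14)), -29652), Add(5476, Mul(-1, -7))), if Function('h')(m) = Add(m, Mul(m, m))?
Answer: 19927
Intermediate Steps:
Function('h')(m) = Add(m, Pow(m, 2))
Function('u')(K) = Add(-4, Pow(K, 2))
Add(Add(Function('u')(Function('h')(14)), -29652), Add(5476, Mul(-1, -7))) = Add(Add(Add(-4, Pow(Mul(14, Add(1, 14)), 2)), -29652), Add(5476, Mul(-1, -7))) = Add(Add(Add(-4, Pow(Mul(14, 15), 2)), -29652), Add(5476, 7)) = Add(Add(Add(-4, Pow(210, 2)), -29652), 5483) = Add(Add(Add(-4, 44100), -29652), 5483) = Add(Add(44096, -29652), 5483) = Add(14444, 5483) = 19927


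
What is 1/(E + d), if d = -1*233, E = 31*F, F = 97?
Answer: 1/2774 ≈ 0.00036049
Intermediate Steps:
E = 3007 (E = 31*97 = 3007)
d = -233
1/(E + d) = 1/(3007 - 233) = 1/2774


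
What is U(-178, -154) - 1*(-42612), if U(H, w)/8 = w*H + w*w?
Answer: 451636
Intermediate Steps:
U(H, w) = 8*w**2 + 8*H*w (U(H, w) = 8*(w*H + w*w) = 8*(H*w + w**2) = 8*(w**2 + H*w) = 8*w**2 + 8*H*w)
U(-178, -154) - 1*(-42612) = 8*(-154)*(-178 - 154) - 1*(-42612) = 8*(-154)*(-332) + 42612 = 409024 + 42612 = 451636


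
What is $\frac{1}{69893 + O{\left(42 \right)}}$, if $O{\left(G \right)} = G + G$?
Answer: $\frac{1}{69977} \approx 1.429 \cdot 10^{-5}$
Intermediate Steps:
$O{\left(G \right)} = 2 G$
$\frac{1}{69893 + O{\left(42 \right)}} = \frac{1}{69893 + 2 \cdot 42} = \frac{1}{69893 + 84} = \frac{1}{69977}$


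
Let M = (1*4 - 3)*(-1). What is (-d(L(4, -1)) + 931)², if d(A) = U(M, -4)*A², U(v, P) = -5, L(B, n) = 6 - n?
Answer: 1382976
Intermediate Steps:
M = -1 (M = (4 - 3)*(-1) = 1*(-1) = -1)
d(A) = -5*A²
(-d(L(4, -1)) + 931)² = (-(-5)*(6 - 1*(-1))² + 931)² = (-(-5)*(6 + 1)² + 931)² = (-(-5)*7² + 931)² = (-(-5)*49 + 931)² = (-1*(-245) + 931)² = (245 + 931)² = 1176² = 1382976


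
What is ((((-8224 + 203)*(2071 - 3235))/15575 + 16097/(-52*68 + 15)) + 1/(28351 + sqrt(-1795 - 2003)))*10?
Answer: 7491925949821356936/1259403373068155 - 30*I*sqrt(422)/803782999 ≈ 5948.8 - 7.6672e-7*I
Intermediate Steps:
((((-8224 + 203)*(2071 - 3235))/15575 + 16097/(-52*68 + 15)) + 1/(28351 + sqrt(-1795 - 2003)))*10 = ((-8021*(-1164)*(1/15575) + 16097/(-3536 + 15)) + 1/(28351 + sqrt(-3798)))*10 = ((9336444*(1/15575) + 16097/(-3521)) + 1/(28351 + 3*I*sqrt(422)))*10 = ((9336444/15575 + 16097*(-1/3521)) + 1/(28351 + 3*I*sqrt(422)))*10 = ((9336444/15575 - 16097/3521) + 1/(28351 + 3*I*sqrt(422)))*10 = (4660415507/7834225 + 1/(28351 + 3*I*sqrt(422)))*10 = 9320831014/1566845 + 10/(28351 + 3*I*sqrt(422))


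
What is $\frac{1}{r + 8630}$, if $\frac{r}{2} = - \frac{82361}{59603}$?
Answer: $\frac{59603}{514209168} \approx 0.00011591$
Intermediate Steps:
$r = - \frac{164722}{59603}$ ($r = 2 \left(- \frac{82361}{59603}\right) = - \frac{164722}{59603} \approx -2.7637$)
$\frac{1}{r + 8630} = \frac{1}{- \frac{164722}{59603} + 8630} = \frac{1}{\frac{514209168}{59603}} = \frac{59603}{514209168}$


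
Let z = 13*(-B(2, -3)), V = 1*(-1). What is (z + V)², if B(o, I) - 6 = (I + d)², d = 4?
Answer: 8464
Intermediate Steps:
B(o, I) = 6 + (4 + I)² (B(o, I) = 6 + (I + 4)² = 6 + (4 + I)²)
V = -1
z = -91 (z = 13*(-(6 + (4 - 3)²)) = 13*(-(6 + 1²)) = 13*(-(6 + 1)) = 13*(-1*7) = 13*(-7) = -91)
(z + V)² = (-91 - 1)² = (-92)² = 8464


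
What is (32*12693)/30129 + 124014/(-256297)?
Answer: 33455090822/2573990771 ≈ 12.997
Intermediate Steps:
(32*12693)/30129 + 124014/(-256297) = 406176*(1/30129) + 124014*(-1/256297) = 135392/10043 - 124014/256297 = 33455090822/2573990771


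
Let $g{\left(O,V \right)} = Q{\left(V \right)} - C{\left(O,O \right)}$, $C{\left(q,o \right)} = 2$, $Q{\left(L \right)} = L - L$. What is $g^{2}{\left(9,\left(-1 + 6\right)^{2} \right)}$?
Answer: $4$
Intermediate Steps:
$Q{\left(L \right)} = 0$
$g{\left(O,V \right)} = -2$ ($g{\left(O,V \right)} = 0 - 2 = -2$)
$g^{2}{\left(9,\left(-1 + 6\right)^{2} \right)} = \left(-2\right)^{2} = 4$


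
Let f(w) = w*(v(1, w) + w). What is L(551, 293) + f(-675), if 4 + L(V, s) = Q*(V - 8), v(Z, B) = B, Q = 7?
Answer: 915047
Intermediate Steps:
L(V, s) = -60 + 7*V (L(V, s) = -4 + 7*(V - 8) = -4 + 7*(-8 + V) = -4 + (-56 + 7*V) = -60 + 7*V)
f(w) = 2*w² (f(w) = w*(w + w) = w*(2*w) = 2*w²)
L(551, 293) + f(-675) = (-60 + 7*551) + 2*(-675)² = (-60 + 3857) + 2*455625 = 3797 + 911250 = 915047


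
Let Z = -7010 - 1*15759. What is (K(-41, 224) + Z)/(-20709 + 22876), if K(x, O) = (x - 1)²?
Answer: -21005/2167 ≈ -9.6931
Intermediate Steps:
Z = -22769 (Z = -7010 - 15759 = -22769)
K(x, O) = (-1 + x)²
(K(-41, 224) + Z)/(-20709 + 22876) = ((-1 - 41)² - 22769)/(-20709 + 22876) = ((-42)² - 22769)/2167 = (1764 - 22769)*(1/2167) = -21005*1/2167 = -21005/2167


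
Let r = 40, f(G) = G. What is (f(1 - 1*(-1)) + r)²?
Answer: 1764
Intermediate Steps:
(f(1 - 1*(-1)) + r)² = ((1 - 1*(-1)) + 40)² = ((1 + 1) + 40)² = (2 + 40)² = 42² = 1764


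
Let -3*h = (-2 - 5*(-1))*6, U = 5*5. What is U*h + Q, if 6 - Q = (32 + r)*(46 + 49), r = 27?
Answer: -5749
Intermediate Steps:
U = 25
Q = -5599 (Q = 6 - (32 + 27)*(46 + 49) = 6 - 59*95 = 6 - 1*5605 = 6 - 5605 = -5599)
h = -6 (h = -(-2 - 5*(-1))*6/3 = -(-2 + 5)*6/3 = -6 ≈ -6.0000)
U*h + Q = 25*(-6) - 5599 = -150 - 5599 = -5749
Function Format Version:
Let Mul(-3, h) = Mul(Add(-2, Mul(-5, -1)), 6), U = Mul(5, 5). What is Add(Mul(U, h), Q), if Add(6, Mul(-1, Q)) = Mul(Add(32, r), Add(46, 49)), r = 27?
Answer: -5749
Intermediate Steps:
U = 25
Q = -5599 (Q = Add(6, Mul(-1, Mul(Add(32, 27), Add(46, 49)))) = Add(6, Mul(-1, Mul(59, 95))) = Add(6, Mul(-1, 5605)) = Add(6, -5605) = -5599)
h = -6 (h = Mul(Rational(-1, 3), Mul(Add(-2, Mul(-5, -1)), 6)) = Mul(Rational(-1, 3), Mul(Add(-2, 5), 6)) = Mul(Rational(-1, 3), Mul(3, 6)) = Mul(Rational(-1, 3), 18) = -6)
Add(Mul(U, h), Q) = Add(Mul(25, -6), -5599) = Add(-150, -5599) = -5749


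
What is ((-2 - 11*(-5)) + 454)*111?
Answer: 56277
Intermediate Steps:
((-2 - 11*(-5)) + 454)*111 = ((-2 + 55) + 454)*111 = (53 + 454)*111 = 507*111 = 56277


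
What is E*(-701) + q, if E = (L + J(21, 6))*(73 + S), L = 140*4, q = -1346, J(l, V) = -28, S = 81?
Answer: -57432874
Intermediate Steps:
L = 560
E = 81928 (E = (560 - 28)*(73 + 81) = 532*154 = 81928)
E*(-701) + q = 81928*(-701) - 1346 = -57431528 - 1346 = -57432874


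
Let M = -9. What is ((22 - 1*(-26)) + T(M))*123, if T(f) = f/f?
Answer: 6027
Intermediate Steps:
T(f) = 1
((22 - 1*(-26)) + T(M))*123 = ((22 - 1*(-26)) + 1)*123 = ((22 + 26) + 1)*123 = (48 + 1)*123 = 49*123 = 6027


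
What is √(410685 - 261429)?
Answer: 6*√4146 ≈ 386.34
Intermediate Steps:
√(410685 - 261429) = √149256 = 6*√4146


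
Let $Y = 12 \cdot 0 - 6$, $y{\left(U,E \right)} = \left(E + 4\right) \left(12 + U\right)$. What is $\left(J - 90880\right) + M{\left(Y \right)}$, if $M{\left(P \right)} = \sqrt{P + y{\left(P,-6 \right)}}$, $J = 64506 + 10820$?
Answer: $-15554 + 3 i \sqrt{2} \approx -15554.0 + 4.2426 i$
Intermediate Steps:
$y{\left(U,E \right)} = \left(4 + E\right) \left(12 + U\right)$
$Y = -6$ ($Y = 0 - 6 = -6$)
$J = 75326$
$M{\left(P \right)} = \sqrt{-24 - P}$ ($M{\left(P \right)} = \sqrt{P + \left(48 + 4 P + 12 \left(-6\right) - 6 P\right)} = \sqrt{P + \left(48 + 4 P - 72 - 6 P\right)} = \sqrt{P - \left(24 + 2 P\right)} = \sqrt{-24 - P}$)
$\left(J - 90880\right) + M{\left(Y \right)} = \left(75326 - 90880\right) + \sqrt{-24 - -6} = -15554 + \sqrt{-24 + 6} = -15554 + \sqrt{-18} = -15554 + 3 i \sqrt{2}$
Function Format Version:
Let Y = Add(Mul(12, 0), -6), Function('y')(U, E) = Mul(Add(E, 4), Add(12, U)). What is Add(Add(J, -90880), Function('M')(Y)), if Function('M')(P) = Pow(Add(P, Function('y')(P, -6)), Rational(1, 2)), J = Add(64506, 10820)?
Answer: Add(-15554, Mul(3, I, Pow(2, Rational(1, 2)))) ≈ Add(-15554., Mul(4.2426, I))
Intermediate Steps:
Function('y')(U, E) = Mul(Add(4, E), Add(12, U))
Y = -6 (Y = Add(0, -6) = -6)
J = 75326
Function('M')(P) = Pow(Add(-24, Mul(-1, P)), Rational(1, 2)) (Function('M')(P) = Pow(Add(P, Add(48, Mul(4, P), Mul(12, -6), Mul(-6, P))), Rational(1, 2)) = Pow(Add(P, Add(48, Mul(4, P), -72, Mul(-6, P))), Rational(1, 2)) = Pow(Add(P, Add(-24, Mul(-2, P))), Rational(1, 2)) = Pow(Add(-24, Mul(-1, P)), Rational(1, 2)))
Add(Add(J, -90880), Function('M')(Y)) = Add(Add(75326, -90880), Pow(Add(-24, Mul(-1, -6)), Rational(1, 2))) = Add(-15554, Pow(Add(-24, 6), Rational(1, 2))) = Add(-15554, Pow(-18, Rational(1, 2))) = Add(-15554, Mul(3, I, Pow(2, Rational(1, 2))))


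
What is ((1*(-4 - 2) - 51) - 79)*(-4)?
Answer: 544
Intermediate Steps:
((1*(-4 - 2) - 51) - 79)*(-4) = ((1*(-6) - 51) - 79)*(-4) = ((-6 - 51) - 79)*(-4) = (-57 - 79)*(-4) = -136*(-4) = 544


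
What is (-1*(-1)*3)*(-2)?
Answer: -6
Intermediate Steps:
(-1*(-1)*3)*(-2) = (1*3)*(-2) = 3*(-2) = -6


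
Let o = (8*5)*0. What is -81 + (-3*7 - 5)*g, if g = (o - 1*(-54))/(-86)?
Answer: -2781/43 ≈ -64.674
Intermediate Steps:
o = 0 (o = 40*0 = 0)
g = -27/43 (g = (0 - 1*(-54))/(-86) = (0 + 54)*(-1/86) = 54*(-1/86) = -27/43 ≈ -0.62791)
-81 + (-3*7 - 5)*g = -81 + (-3*7 - 5)*(-27/43) = -81 + (-21 - 5)*(-27/43) = -81 - 26*(-27/43) = -81 + 702/43 = -2781/43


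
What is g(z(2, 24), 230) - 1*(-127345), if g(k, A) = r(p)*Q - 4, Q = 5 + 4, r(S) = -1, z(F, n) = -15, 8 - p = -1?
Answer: 127332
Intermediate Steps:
p = 9 (p = 8 - 1*(-1) = 8 + 1 = 9)
Q = 9
g(k, A) = -13 (g(k, A) = -1*9 - 4 = -9 - 4 = -13)
g(z(2, 24), 230) - 1*(-127345) = -13 - 1*(-127345) = -13 + 127345 = 127332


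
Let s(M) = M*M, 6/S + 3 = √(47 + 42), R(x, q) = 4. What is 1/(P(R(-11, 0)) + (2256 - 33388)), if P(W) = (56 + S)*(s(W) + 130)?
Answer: -152821/3503067564 - 73*√89/3503067564 ≈ -4.3822e-5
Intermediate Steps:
S = 6/(-3 + √89) (S = 6/(-3 + √(47 + 42)) = 6/(-3 + √89) ≈ 0.93255)
s(M) = M²
P(W) = (130 + W²)*(2249/40 + 3*√89/40) (P(W) = (56 + (9/40 + 3*√89/40))*(W² + 130) = (2249/40 + 3*√89/40)*(130 + W²) = (130 + W²)*(2249/40 + 3*√89/40))
1/(P(R(-11, 0)) + (2256 - 33388)) = 1/((29237/4 + 39*√89/4 + (2249/40)*4² + (3/40)*√89*4²) + (2256 - 33388)) = 1/((29237/4 + 39*√89/4 + (2249/40)*16 + (3/40)*√89*16) - 31132) = 1/((29237/4 + 39*√89/4 + 4498/5 + 6*√89/5) - 31132) = 1/((164177/20 + 219*√89/20) - 31132) = 1/(-458463/20 + 219*√89/20)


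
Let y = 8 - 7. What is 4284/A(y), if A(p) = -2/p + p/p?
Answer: -4284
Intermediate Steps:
y = 1
A(p) = 1 - 2/p (A(p) = -2/p + 1 = 1 - 2/p)
4284/A(y) = 4284/(((-2 + 1)/1)) = 4284/((1*(-1))) = 4284/(-1) = 4284*(-1) = -4284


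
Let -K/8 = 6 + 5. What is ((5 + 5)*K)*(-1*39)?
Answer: 34320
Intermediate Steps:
K = -88 (K = -8*(6 + 5) = -8*11 = -88)
((5 + 5)*K)*(-1*39) = ((5 + 5)*(-88))*(-1*39) = (10*(-88))*(-39) = -880*(-39) = 34320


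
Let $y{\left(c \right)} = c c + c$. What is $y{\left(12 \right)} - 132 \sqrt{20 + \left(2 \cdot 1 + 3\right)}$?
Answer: $-504$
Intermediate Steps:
$y{\left(c \right)} = c + c^{2}$ ($y{\left(c \right)} = c^{2} + c = c + c^{2}$)
$y{\left(12 \right)} - 132 \sqrt{20 + \left(2 \cdot 1 + 3\right)} = 12 \left(1 + 12\right) - 132 \sqrt{20 + \left(2 \cdot 1 + 3\right)} = 12 \cdot 13 - 132 \sqrt{20 + \left(2 + 3\right)} = 156 - 132 \sqrt{20 + 5} = 156 - 132 \sqrt{25} = 156 - 660 = -504$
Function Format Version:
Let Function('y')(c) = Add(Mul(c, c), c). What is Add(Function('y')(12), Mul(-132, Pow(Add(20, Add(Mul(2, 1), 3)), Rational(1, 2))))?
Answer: -504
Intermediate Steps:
Function('y')(c) = Add(c, Pow(c, 2)) (Function('y')(c) = Add(Pow(c, 2), c) = Add(c, Pow(c, 2)))
Add(Function('y')(12), Mul(-132, Pow(Add(20, Add(Mul(2, 1), 3)), Rational(1, 2)))) = Add(Mul(12, Add(1, 12)), Mul(-132, Pow(Add(20, Add(Mul(2, 1), 3)), Rational(1, 2)))) = Add(Mul(12, 13), Mul(-132, Pow(Add(20, Add(2, 3)), Rational(1, 2)))) = Add(156, Mul(-132, Pow(Add(20, 5), Rational(1, 2)))) = Add(156, Mul(-132, Pow(25, Rational(1, 2)))) = Add(156, Mul(-132, 5)) = Add(156, -660) = -504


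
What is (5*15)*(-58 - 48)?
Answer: -7950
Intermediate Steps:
(5*15)*(-58 - 48) = 75*(-106) = -7950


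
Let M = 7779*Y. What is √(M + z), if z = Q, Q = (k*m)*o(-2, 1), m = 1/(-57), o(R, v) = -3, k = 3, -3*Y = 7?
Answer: I*√6552454/19 ≈ 134.73*I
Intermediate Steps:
Y = -7/3 (Y = -⅓*7 = -7/3 ≈ -2.3333)
M = -18151 (M = 7779*(-7/3) = -18151)
m = -1/57 ≈ -0.017544
Q = 3/19 (Q = (3*(-1/57))*(-3) = -1/19*(-3) = 3/19 ≈ 0.15789)
z = 3/19 ≈ 0.15789
√(M + z) = √(-18151 + 3/19) = √(-344866/19) = I*√6552454/19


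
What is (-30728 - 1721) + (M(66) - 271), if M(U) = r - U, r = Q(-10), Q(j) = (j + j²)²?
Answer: -24686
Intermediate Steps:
r = 8100 (r = (-10)²*(1 - 10)² = 100*(-9)² = 100*81 = 8100)
M(U) = 8100 - U
(-30728 - 1721) + (M(66) - 271) = (-30728 - 1721) + ((8100 - 1*66) - 271) = -32449 + ((8100 - 66) - 271) = -32449 + (8034 - 271) = -32449 + 7763 = -24686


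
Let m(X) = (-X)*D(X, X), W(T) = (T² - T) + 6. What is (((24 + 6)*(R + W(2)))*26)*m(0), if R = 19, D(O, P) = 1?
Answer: 0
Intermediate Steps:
W(T) = 6 + T² - T
m(X) = -X (m(X) = -X*1 = -X)
(((24 + 6)*(R + W(2)))*26)*m(0) = (((24 + 6)*(19 + (6 + 2² - 1*2)))*26)*(-1*0) = ((30*(19 + (6 + 4 - 2)))*26)*0 = ((30*(19 + 8))*26)*0 = ((30*27)*26)*0 = (810*26)*0 = 21060*0 = 0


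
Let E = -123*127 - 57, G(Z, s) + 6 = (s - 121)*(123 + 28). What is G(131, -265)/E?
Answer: 2242/603 ≈ 3.7181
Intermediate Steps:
G(Z, s) = -18277 + 151*s (G(Z, s) = -6 + (s - 121)*(123 + 28) = -6 + (-121 + s)*151 = -6 + (-18271 + 151*s) = -18277 + 151*s)
E = -15678 (E = -15621 - 57 = -15678)
G(131, -265)/E = (-18277 + 151*(-265))/(-15678) = (-18277 - 40015)*(-1/15678) = -58292*(-1/15678) = 2242/603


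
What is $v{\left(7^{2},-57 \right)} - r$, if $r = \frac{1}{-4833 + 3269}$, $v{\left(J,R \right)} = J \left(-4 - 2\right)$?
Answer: $- \frac{459815}{1564} \approx -294.0$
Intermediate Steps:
$v{\left(J,R \right)} = - 6 J$ ($v{\left(J,R \right)} = J \left(-6\right) = - 6 J$)
$r = - \frac{1}{1564}$ ($r = \frac{1}{-1564} = - \frac{1}{1564} \approx -0.00063939$)
$v{\left(7^{2},-57 \right)} - r = - 6 \cdot 7^{2} - - \frac{1}{1564} = \left(-6\right) 49 + \frac{1}{1564} = -294 + \frac{1}{1564} = - \frac{459815}{1564}$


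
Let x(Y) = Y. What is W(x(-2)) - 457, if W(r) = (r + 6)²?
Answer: -441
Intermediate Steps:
W(r) = (6 + r)²
W(x(-2)) - 457 = (6 - 2)² - 457 = 4² - 457 = 16 - 457 = -441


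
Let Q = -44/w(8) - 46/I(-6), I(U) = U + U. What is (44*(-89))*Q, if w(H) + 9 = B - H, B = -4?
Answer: -162514/7 ≈ -23216.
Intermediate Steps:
I(U) = 2*U
w(H) = -13 - H (w(H) = -9 + (-4 - H) = -13 - H)
Q = 83/14 (Q = -44/(-13 - 1*8) - 46/(2*(-6)) = -44/(-13 - 8) - 46/(-12) = -44/(-21) - 46*(-1/12) = -44*(-1/21) + 23/6 = 44/21 + 23/6 = 83/14 ≈ 5.9286)
(44*(-89))*Q = (44*(-89))*(83/14) = -3916*83/14 = -162514/7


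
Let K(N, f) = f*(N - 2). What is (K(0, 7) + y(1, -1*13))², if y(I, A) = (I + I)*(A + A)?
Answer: 4356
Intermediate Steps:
K(N, f) = f*(-2 + N)
y(I, A) = 4*A*I (y(I, A) = (2*I)*(2*A) = 4*A*I)
(K(0, 7) + y(1, -1*13))² = (7*(-2 + 0) + 4*(-1*13)*1)² = (7*(-2) + 4*(-13)*1)² = (-14 - 52)² = (-66)² = 4356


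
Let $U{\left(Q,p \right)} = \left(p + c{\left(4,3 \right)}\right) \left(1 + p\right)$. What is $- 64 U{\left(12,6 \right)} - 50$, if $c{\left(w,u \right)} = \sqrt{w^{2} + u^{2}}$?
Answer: $-4978$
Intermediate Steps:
$c{\left(w,u \right)} = \sqrt{u^{2} + w^{2}}$
$U{\left(Q,p \right)} = \left(1 + p\right) \left(5 + p\right)$ ($U{\left(Q,p \right)} = \left(p + \sqrt{3^{2} + 4^{2}}\right) \left(1 + p\right) = \left(p + \sqrt{9 + 16}\right) \left(1 + p\right) = \left(p + \sqrt{25}\right) \left(1 + p\right) = \left(p + 5\right) \left(1 + p\right) = \left(5 + p\right) \left(1 + p\right) = \left(1 + p\right) \left(5 + p\right)$)
$- 64 U{\left(12,6 \right)} - 50 = - 64 \left(5 + 6^{2} + 6 \cdot 6\right) - 50 = - 64 \left(5 + 36 + 36\right) - 50 = \left(-64\right) 77 - 50 = -4928 - 50 = -4978$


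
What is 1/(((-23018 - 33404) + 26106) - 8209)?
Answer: -1/38525 ≈ -2.5957e-5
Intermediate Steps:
1/(((-23018 - 33404) + 26106) - 8209) = 1/((-56422 + 26106) - 8209) = 1/(-30316 - 8209) = 1/(-38525) = -1/38525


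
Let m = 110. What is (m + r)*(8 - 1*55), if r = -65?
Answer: -2115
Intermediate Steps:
(m + r)*(8 - 1*55) = (110 - 65)*(8 - 1*55) = 45*(8 - 55) = 45*(-47) = -2115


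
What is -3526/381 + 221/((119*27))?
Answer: -220487/24003 ≈ -9.1858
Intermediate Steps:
-3526/381 + 221/((119*27)) = -3526*1/381 + 221/3213 = -3526/381 + 221*(1/3213) = -3526/381 + 13/189 = -220487/24003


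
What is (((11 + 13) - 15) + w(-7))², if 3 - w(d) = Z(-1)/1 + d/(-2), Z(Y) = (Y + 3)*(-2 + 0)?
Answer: 625/4 ≈ 156.25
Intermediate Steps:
Z(Y) = -6 - 2*Y (Z(Y) = (3 + Y)*(-2) = -6 - 2*Y)
w(d) = 7 + d/2 (w(d) = 3 - ((-6 - 2*(-1))/1 + d/(-2)) = 3 - ((-6 + 2)*1 + d*(-½)) = 3 - (-4*1 - d/2) = 3 - (-4 - d/2) = 3 + (4 + d/2) = 7 + d/2)
(((11 + 13) - 15) + w(-7))² = (((11 + 13) - 15) + (7 + (½)*(-7)))² = ((24 - 15) + (7 - 7/2))² = (9 + 7/2)² = (25/2)² = 625/4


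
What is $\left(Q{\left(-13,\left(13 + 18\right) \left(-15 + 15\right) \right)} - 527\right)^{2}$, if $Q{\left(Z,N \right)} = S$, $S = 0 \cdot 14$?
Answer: $277729$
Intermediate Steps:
$S = 0$
$Q{\left(Z,N \right)} = 0$
$\left(Q{\left(-13,\left(13 + 18\right) \left(-15 + 15\right) \right)} - 527\right)^{2} = \left(0 - 527\right)^{2} = \left(-527\right)^{2} = 277729$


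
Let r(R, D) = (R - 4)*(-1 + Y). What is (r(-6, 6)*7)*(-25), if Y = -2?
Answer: -5250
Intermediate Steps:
r(R, D) = 12 - 3*R (r(R, D) = (R - 4)*(-1 - 2) = (-4 + R)*(-3) = 12 - 3*R)
(r(-6, 6)*7)*(-25) = ((12 - 3*(-6))*7)*(-25) = ((12 + 18)*7)*(-25) = (30*7)*(-25) = 210*(-25) = -5250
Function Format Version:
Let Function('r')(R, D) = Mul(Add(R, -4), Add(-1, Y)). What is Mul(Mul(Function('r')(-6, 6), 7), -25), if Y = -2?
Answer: -5250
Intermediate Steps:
Function('r')(R, D) = Add(12, Mul(-3, R)) (Function('r')(R, D) = Mul(Add(R, -4), Add(-1, -2)) = Mul(Add(-4, R), -3) = Add(12, Mul(-3, R)))
Mul(Mul(Function('r')(-6, 6), 7), -25) = Mul(Mul(Add(12, Mul(-3, -6)), 7), -25) = Mul(Mul(Add(12, 18), 7), -25) = Mul(Mul(30, 7), -25) = Mul(210, -25) = -5250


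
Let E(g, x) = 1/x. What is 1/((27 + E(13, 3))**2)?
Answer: 9/6724 ≈ 0.0013385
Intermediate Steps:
1/((27 + E(13, 3))**2) = 1/((27 + 1/3)**2) = 1/((82/3)**2) = 1/(6724/9) = 9/6724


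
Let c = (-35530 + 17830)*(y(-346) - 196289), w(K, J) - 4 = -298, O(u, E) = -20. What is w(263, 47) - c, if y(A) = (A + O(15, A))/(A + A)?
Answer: -601054978212/173 ≈ -3.4743e+9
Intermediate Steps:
w(K, J) = -294 (w(K, J) = 4 - 298 = -294)
y(A) = (-20 + A)/(2*A) (y(A) = (A - 20)/(A + A) = (-20 + A)/((2*A)) = (-20 + A)*(1/(2*A)) = (-20 + A)/(2*A))
c = 601054927350/173 (c = (-35530 + 17830)*((½)*(-20 - 346)/(-346) - 196289) = -17700*((½)*(-1/346)*(-366) - 196289) = -17700*(183/346 - 196289) = -17700*(-67915811/346) = 601054927350/173 ≈ 3.4743e+9)
w(263, 47) - c = -294 - 1*601054927350/173 = -294 - 601054927350/173 = -601054978212/173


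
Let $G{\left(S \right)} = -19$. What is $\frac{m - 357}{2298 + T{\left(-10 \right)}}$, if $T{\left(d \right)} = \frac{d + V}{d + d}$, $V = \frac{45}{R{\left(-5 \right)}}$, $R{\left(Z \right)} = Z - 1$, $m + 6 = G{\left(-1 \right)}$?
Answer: $- \frac{3056}{18391} \approx -0.16617$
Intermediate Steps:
$m = -25$ ($m = -6 - 19 = -25$)
$R{\left(Z \right)} = -1 + Z$
$V = - \frac{15}{2}$ ($V = \frac{45}{-1 - 5} = \frac{45}{-6} = 45 \left(- \frac{1}{6}\right) = - \frac{15}{2} \approx -7.5$)
$T{\left(d \right)} = \frac{- \frac{15}{2} + d}{2 d}$ ($T{\left(d \right)} = \frac{d - \frac{15}{2}}{d + d} = \frac{- \frac{15}{2} + d}{2 d}$)
$\frac{m - 357}{2298 + T{\left(-10 \right)}} = \frac{-25 - 357}{2298 + \frac{-15 + 2 \left(-10\right)}{4 \left(-10\right)}} = - \frac{382}{2298 + \frac{1}{4} \left(- \frac{1}{10}\right) \left(-15 - 20\right)} = - \frac{382}{2298 + \frac{1}{4} \left(- \frac{1}{10}\right) \left(-35\right)} = - \frac{382}{2298 + \frac{7}{8}} = - \frac{382}{\frac{18391}{8}} = \left(-382\right) \frac{8}{18391} = - \frac{3056}{18391}$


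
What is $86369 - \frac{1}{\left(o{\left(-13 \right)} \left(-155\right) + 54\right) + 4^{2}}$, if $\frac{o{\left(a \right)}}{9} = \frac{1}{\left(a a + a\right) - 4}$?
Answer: $\frac{798481253}{9245} \approx 86369.0$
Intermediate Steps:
$o{\left(a \right)} = \frac{9}{-4 + a + a^{2}}$ ($o{\left(a \right)} = \frac{9}{\left(a a + a\right) - 4} = \frac{9}{\left(a^{2} + a\right) - 4} = \frac{9}{\left(a + a^{2}\right) - 4} = \frac{9}{-4 + a + a^{2}}$)
$86369 - \frac{1}{\left(o{\left(-13 \right)} \left(-155\right) + 54\right) + 4^{2}} = 86369 - \frac{1}{\left(\frac{9}{-4 - 13 + \left(-13\right)^{2}} \left(-155\right) + 54\right) + 4^{2}} = 86369 - \frac{1}{\left(\frac{9}{-4 - 13 + 169} \left(-155\right) + 54\right) + 16} = 86369 - \frac{1}{\left(\frac{9}{152} \left(-155\right) + 54\right) + 16} = 86369 - \frac{1}{\left(- \frac{1395}{152} + 54\right) + 16} = 86369 - \frac{1}{\frac{6813}{152} + 16} = 86369 - \frac{1}{\frac{9245}{152}} = 86369 - \frac{152}{9245} = \frac{798481253}{9245}$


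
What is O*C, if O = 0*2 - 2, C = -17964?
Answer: 35928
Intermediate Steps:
O = -2 (O = 0 - 2 = -2)
O*C = -2*(-17964) = 35928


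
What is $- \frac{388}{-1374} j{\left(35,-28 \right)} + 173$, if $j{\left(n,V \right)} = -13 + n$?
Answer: $\frac{123119}{687} \approx 179.21$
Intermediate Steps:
$- \frac{388}{-1374} j{\left(35,-28 \right)} + 173 = - \frac{388}{-1374} \left(-13 + 35\right) + 173 = \left(-388\right) \left(- \frac{1}{1374}\right) 22 + 173 = \frac{194}{687} \cdot 22 + 173 = \frac{4268}{687} + 173 = \frac{123119}{687}$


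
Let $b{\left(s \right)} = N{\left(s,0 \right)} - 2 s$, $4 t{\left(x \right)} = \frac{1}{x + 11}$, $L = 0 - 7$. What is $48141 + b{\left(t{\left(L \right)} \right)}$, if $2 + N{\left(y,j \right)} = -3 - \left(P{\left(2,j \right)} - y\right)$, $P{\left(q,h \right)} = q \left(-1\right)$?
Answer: $\frac{770207}{16} \approx 48138.0$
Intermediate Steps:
$L = -7$ ($L = 0 - 7 = -7$)
$P{\left(q,h \right)} = - q$
$t{\left(x \right)} = \frac{1}{4 \left(11 + x\right)}$ ($t{\left(x \right)} = \frac{1}{4 \left(x + 11\right)} = \frac{1}{4 \left(11 + x\right)}$)
$N{\left(y,j \right)} = -3 + y$ ($N{\left(y,j \right)} = -2 - \left(3 - 2 - y\right) = -2 - \left(1 - y\right) = -2 + \left(-3 + \left(2 + y\right)\right) = -2 + \left(-1 + y\right) = -3 + y$)
$b{\left(s \right)} = -3 - s$ ($b{\left(s \right)} = \left(-3 + s\right) - 2 s = -3 - s$)
$48141 + b{\left(t{\left(L \right)} \right)} = 48141 - \left(3 + \frac{1}{4 \left(11 - 7\right)}\right) = 48141 - \left(3 + \frac{1}{4 \cdot 4}\right) = 48141 - \left(3 + \frac{1}{4} \cdot \frac{1}{4}\right) = 48141 - \frac{49}{16} = \frac{770207}{16}$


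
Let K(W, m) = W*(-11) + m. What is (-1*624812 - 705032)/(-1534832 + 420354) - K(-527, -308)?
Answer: -3058019949/557239 ≈ -5487.8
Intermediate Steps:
K(W, m) = m - 11*W (K(W, m) = -11*W + m = m - 11*W)
(-1*624812 - 705032)/(-1534832 + 420354) - K(-527, -308) = (-1*624812 - 705032)/(-1534832 + 420354) - (-308 - 11*(-527)) = (-624812 - 705032)/(-1114478) - (-308 + 5797) = -1329844*(-1/1114478) - 1*5489 = 664922/557239 - 5489 = -3058019949/557239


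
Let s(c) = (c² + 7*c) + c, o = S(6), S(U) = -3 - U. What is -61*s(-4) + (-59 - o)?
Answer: 926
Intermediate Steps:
o = -9 (o = -3 - 1*6 = -3 - 6 = -9)
s(c) = c² + 8*c
-61*s(-4) + (-59 - o) = -(-244)*(8 - 4) + (-59 - 1*(-9)) = -(-244)*4 + (-59 + 9) = -61*(-16) - 50 = 976 - 50 = 926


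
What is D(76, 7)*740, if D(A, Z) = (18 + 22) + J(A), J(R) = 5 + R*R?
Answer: 4307540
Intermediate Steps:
J(R) = 5 + R²
D(A, Z) = 45 + A² (D(A, Z) = (18 + 22) + (5 + A²) = 40 + (5 + A²) = 45 + A²)
D(76, 7)*740 = (45 + 76²)*740 = (45 + 5776)*740 = 5821*740 = 4307540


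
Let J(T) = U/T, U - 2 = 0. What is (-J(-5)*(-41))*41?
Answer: -3362/5 ≈ -672.40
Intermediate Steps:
U = 2 (U = 2 + 0 = 2)
J(T) = 2/T
(-J(-5)*(-41))*41 = (-2/(-5)*(-41))*41 = (-2*(-1)/5*(-41))*41 = (-1*(-⅖)*(-41))*41 = ((⅖)*(-41))*41 = -82/5*41 = -3362/5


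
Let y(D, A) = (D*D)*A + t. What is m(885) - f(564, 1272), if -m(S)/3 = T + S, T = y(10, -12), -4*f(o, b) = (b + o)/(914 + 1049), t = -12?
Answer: 1926162/1963 ≈ 981.23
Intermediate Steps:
f(o, b) = -b/7852 - o/7852 (f(o, b) = -(b + o)/(4*(914 + 1049)) = -(b + o)/(4*1963) = -(b/1963 + o/1963)/4 = -b/7852 - o/7852)
y(D, A) = -12 + A*D**2 (y(D, A) = (D*D)*A - 12 = D**2*A - 12 = A*D**2 - 12 = -12 + A*D**2)
T = -1212 (T = -12 - 12*10**2 = -12 - 12*100 = -12 - 1200 = -1212)
m(S) = 3636 - 3*S (m(S) = -3*(-1212 + S) = 3636 - 3*S)
m(885) - f(564, 1272) = (3636 - 3*885) - (-1/7852*1272 - 1/7852*564) = (3636 - 2655) - (-318/1963 - 141/1963) = 981 - 1*(-459/1963) = 981 + 459/1963 = 1926162/1963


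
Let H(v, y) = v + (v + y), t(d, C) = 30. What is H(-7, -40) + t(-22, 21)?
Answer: -24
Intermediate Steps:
H(v, y) = y + 2*v
H(-7, -40) + t(-22, 21) = (-40 + 2*(-7)) + 30 = (-40 - 14) + 30 = -54 + 30 = -24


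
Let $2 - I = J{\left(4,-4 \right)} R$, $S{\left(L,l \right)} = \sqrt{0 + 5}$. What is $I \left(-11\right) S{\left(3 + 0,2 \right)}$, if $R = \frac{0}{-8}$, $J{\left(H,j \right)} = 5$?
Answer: $- 22 \sqrt{5} \approx -49.193$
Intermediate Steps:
$S{\left(L,l \right)} = \sqrt{5}$
$R = 0$ ($R = 0 \left(- \frac{1}{8}\right) = 0$)
$I = 2$ ($I = 2 - 5 \cdot 0 = 2 - 0 = 2 + 0 = 2$)
$I \left(-11\right) S{\left(3 + 0,2 \right)} = 2 \left(-11\right) \sqrt{5} = - 22 \sqrt{5}$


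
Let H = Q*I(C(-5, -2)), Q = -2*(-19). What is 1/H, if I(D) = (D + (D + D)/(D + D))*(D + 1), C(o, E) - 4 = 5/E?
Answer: 2/475 ≈ 0.0042105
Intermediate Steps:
C(o, E) = 4 + 5/E
I(D) = (1 + D)**2 (I(D) = (D + (2*D)/((2*D)))*(1 + D) = (D + (2*D)*(1/(2*D)))*(1 + D) = (D + 1)*(1 + D) = (1 + D)*(1 + D) = (1 + D)**2)
Q = 38
H = 475/2 (H = 38*(1 + (4 + 5/(-2))**2 + 2*(4 + 5/(-2))) = 38*(1 + (4 + 5*(-1/2))**2 + 2*(4 + 5*(-1/2))) = 38*(1 + (4 - 5/2)**2 + 2*(4 - 5/2)) = 38*(1 + (3/2)**2 + 2*(3/2)) = 38*(1 + 9/4 + 3) = 38*(25/4) = 475/2 ≈ 237.50)
1/H = 1/(475/2) = 2/475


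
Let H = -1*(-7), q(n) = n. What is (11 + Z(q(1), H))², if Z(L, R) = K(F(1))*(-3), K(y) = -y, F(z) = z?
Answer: 196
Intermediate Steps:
H = 7
Z(L, R) = 3 (Z(L, R) = -1*1*(-3) = -1*(-3) = 3)
(11 + Z(q(1), H))² = (11 + 3)² = 14² = 196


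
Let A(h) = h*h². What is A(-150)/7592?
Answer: -421875/949 ≈ -444.55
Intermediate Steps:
A(h) = h³
A(-150)/7592 = (-150)³/7592 = -3375000*1/7592 = -421875/949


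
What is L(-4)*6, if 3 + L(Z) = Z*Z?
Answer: 78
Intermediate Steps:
L(Z) = -3 + Z² (L(Z) = -3 + Z*Z = -3 + Z²)
L(-4)*6 = (-3 + (-4)²)*6 = (-3 + 16)*6 = 13*6 = 78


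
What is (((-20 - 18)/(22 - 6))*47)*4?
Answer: -893/2 ≈ -446.50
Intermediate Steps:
(((-20 - 18)/(22 - 6))*47)*4 = (-38/16*47)*4 = (-38*1/16*47)*4 = -19/8*47*4 = -893/8*4 = -893/2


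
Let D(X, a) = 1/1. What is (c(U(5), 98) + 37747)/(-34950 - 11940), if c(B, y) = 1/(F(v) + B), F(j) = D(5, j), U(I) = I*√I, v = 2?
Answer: -1560209/1938120 - √5/1162872 ≈ -0.80501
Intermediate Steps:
D(X, a) = 1
U(I) = I^(3/2)
F(j) = 1
c(B, y) = 1/(1 + B)
(c(U(5), 98) + 37747)/(-34950 - 11940) = (1/(1 + 5^(3/2)) + 37747)/(-34950 - 11940) = (1/(1 + 5*√5) + 37747)/(-46890) = (37747 + 1/(1 + 5*√5))*(-1/46890) = -37747/46890 - 1/(46890*(1 + 5*√5))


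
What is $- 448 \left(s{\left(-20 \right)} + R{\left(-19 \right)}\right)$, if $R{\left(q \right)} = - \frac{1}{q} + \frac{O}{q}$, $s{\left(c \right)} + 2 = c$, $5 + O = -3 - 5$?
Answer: $\frac{180992}{19} \approx 9525.9$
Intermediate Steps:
$O = -13$ ($O = -5 - 8 = -13$)
$s{\left(c \right)} = -2 + c$
$R{\left(q \right)} = - \frac{14}{q}$ ($R{\left(q \right)} = - \frac{1}{q} - \frac{13}{q} = - \frac{14}{q}$)
$- 448 \left(s{\left(-20 \right)} + R{\left(-19 \right)}\right) = - 448 \left(\left(-2 - 20\right) - \frac{14}{-19}\right) = - 448 \left(-22 - - \frac{14}{19}\right) = - 448 \left(-22 + \frac{14}{19}\right) = \left(-448\right) \left(- \frac{404}{19}\right) = \frac{180992}{19}$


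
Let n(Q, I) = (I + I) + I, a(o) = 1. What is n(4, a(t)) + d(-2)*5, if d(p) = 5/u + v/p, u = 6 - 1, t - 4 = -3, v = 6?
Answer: -7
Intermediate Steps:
t = 1 (t = 4 - 3 = 1)
n(Q, I) = 3*I (n(Q, I) = 2*I + I = 3*I)
u = 5
d(p) = 1 + 6/p (d(p) = 5/5 + 6/p = 5*(1/5) + 6/p = 1 + 6/p)
n(4, a(t)) + d(-2)*5 = 3*1 + ((6 - 2)/(-2))*5 = 3 - 1/2*4*5 = 3 - 2*5 = 3 - 10 = -7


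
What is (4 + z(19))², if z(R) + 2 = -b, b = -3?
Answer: 25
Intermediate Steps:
z(R) = 1 (z(R) = -2 - 1*(-3) = -2 + 3 = 1)
(4 + z(19))² = (4 + 1)² = 5² = 25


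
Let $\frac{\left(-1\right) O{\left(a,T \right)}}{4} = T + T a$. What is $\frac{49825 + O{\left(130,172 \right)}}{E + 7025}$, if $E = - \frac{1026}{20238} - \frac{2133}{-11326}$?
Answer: $- \frac{1539679307194}{268378508813} \approx -5.737$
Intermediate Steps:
$O{\left(a,T \right)} = - 4 T - 4 T a$ ($O{\left(a,T \right)} = - 4 \left(T + T a\right) = - 4 T - 4 T a$)
$E = \frac{5257863}{38202598}$ ($E = \left(-1026\right) \frac{1}{20238} - - \frac{2133}{11326} = - \frac{171}{3373} + \frac{2133}{11326} = \frac{5257863}{38202598} \approx 0.13763$)
$\frac{49825 + O{\left(130,172 \right)}}{E + 7025} = \frac{49825 - 688 \left(1 + 130\right)}{\frac{5257863}{38202598} + 7025} = \frac{49825 - 688 \cdot 131}{\frac{268378508813}{38202598}} = \left(49825 - 90128\right) \frac{38202598}{268378508813} = \left(-40303\right) \frac{38202598}{268378508813} = - \frac{1539679307194}{268378508813}$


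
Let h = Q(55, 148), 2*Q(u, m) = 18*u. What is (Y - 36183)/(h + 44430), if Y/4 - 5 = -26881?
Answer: -143687/44925 ≈ -3.1984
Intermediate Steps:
Y = -107504 (Y = 20 + 4*(-26881) = 20 - 107524 = -107504)
Q(u, m) = 9*u (Q(u, m) = (18*u)/2 = 9*u)
h = 495 (h = 9*55 = 495)
(Y - 36183)/(h + 44430) = (-107504 - 36183)/(495 + 44430) = -143687/44925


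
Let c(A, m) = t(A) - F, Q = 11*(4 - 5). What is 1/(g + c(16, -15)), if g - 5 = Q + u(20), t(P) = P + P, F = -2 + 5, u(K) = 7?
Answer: 1/30 ≈ 0.033333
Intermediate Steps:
F = 3
t(P) = 2*P
Q = -11 (Q = 11*(-1) = -11)
c(A, m) = -3 + 2*A (c(A, m) = 2*A - 1*3 = 2*A - 3 = -3 + 2*A)
g = 1 (g = 5 + (-11 + 7) = 5 - 4 = 1)
1/(g + c(16, -15)) = 1/(1 + (-3 + 2*16)) = 1/(1 + (-3 + 32)) = 1/(1 + 29) = 1/30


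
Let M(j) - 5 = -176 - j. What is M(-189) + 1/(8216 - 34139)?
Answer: 466613/25923 ≈ 18.000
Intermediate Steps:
M(j) = -171 - j (M(j) = 5 + (-176 - j) = -171 - j)
M(-189) + 1/(8216 - 34139) = (-171 - 1*(-189)) + 1/(8216 - 34139) = (-171 + 189) + 1/(-25923) = 18 - 1/25923 = 466613/25923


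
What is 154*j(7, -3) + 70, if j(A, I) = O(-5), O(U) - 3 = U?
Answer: -238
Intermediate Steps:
O(U) = 3 + U
j(A, I) = -2 (j(A, I) = 3 - 5 = -2)
154*j(7, -3) + 70 = 154*(-2) + 70 = -308 + 70 = -238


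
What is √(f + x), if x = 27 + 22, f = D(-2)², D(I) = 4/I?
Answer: √53 ≈ 7.2801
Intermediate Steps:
f = 4 (f = (4/(-2))² = (4*(-½))² = (-2)² = 4)
x = 49
√(f + x) = √(4 + 49) = √53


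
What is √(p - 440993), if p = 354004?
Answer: 17*I*√301 ≈ 294.94*I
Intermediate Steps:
√(p - 440993) = √(354004 - 440993) = √(-86989) = 17*I*√301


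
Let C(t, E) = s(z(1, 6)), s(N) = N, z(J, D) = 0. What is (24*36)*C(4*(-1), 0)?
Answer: 0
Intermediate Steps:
C(t, E) = 0
(24*36)*C(4*(-1), 0) = (24*36)*0 = 864*0 = 0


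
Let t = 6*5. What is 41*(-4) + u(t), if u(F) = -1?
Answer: -165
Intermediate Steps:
t = 30
41*(-4) + u(t) = 41*(-4) - 1 = -164 - 1 = -165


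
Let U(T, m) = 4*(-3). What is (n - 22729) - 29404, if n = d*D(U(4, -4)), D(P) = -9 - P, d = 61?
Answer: -51950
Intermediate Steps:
U(T, m) = -12
n = 183 (n = 61*(-9 - 1*(-12)) = 61*(-9 + 12) = 61*3 = 183)
(n - 22729) - 29404 = (183 - 22729) - 29404 = -22546 - 29404 = -51950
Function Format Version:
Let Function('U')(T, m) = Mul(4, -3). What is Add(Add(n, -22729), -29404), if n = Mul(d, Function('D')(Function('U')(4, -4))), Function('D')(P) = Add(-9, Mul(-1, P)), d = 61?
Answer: -51950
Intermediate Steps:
Function('U')(T, m) = -12
n = 183 (n = Mul(61, Add(-9, Mul(-1, -12))) = Mul(61, Add(-9, 12)) = Mul(61, 3) = 183)
Add(Add(n, -22729), -29404) = Add(Add(183, -22729), -29404) = Add(-22546, -29404) = -51950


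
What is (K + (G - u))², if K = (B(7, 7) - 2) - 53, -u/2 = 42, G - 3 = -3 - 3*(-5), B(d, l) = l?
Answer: 2601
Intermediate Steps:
G = 15 (G = 3 + (-3 - 3*(-5)) = 3 + (-3 + 15) = 3 + 12 = 15)
u = -84 (u = -2*42 = -84)
K = -48 (K = (7 - 2) - 53 = 5 - 53 = -48)
(K + (G - u))² = (-48 + (15 - 1*(-84)))² = (-48 + (15 + 84))² = (-48 + 99)² = 51² = 2601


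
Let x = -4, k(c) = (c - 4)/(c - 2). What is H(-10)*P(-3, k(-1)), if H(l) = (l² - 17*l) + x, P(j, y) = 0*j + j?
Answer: -798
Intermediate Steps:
k(c) = (-4 + c)/(-2 + c)
P(j, y) = j (P(j, y) = 0 + j = j)
H(l) = -4 + l² - 17*l (H(l) = (l² - 17*l) - 4 = -4 + l² - 17*l)
H(-10)*P(-3, k(-1)) = (-4 + (-10)² - 17*(-10))*(-3) = (-4 + 100 + 170)*(-3) = 266*(-3) = -798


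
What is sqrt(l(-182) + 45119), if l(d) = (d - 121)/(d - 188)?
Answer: sqrt(6176903210)/370 ≈ 212.41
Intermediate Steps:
l(d) = (-121 + d)/(-188 + d)
sqrt(l(-182) + 45119) = sqrt((-121 - 182)/(-188 - 182) + 45119) = sqrt(-303/(-370) + 45119) = sqrt(-1/370*(-303) + 45119) = sqrt(303/370 + 45119) = sqrt(16694333/370) = sqrt(6176903210)/370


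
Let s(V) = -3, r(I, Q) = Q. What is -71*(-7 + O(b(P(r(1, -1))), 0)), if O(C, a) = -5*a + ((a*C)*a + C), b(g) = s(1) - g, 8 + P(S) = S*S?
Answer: 213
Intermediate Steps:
P(S) = -8 + S² (P(S) = -8 + S*S = -8 + S²)
b(g) = -3 - g
O(C, a) = C - 5*a + C*a² (O(C, a) = -5*a + ((C*a)*a + C) = -5*a + (C*a² + C) = -5*a + (C + C*a²) = C - 5*a + C*a²)
-71*(-7 + O(b(P(r(1, -1))), 0)) = -71*(-7 + ((-3 - (-8 + (-1)²)) - 5*0 + (-3 - (-8 + (-1)²))*0²)) = -71*(-7 + ((-3 - (-8 + 1)) + 0 + (-3 - (-8 + 1))*0)) = -71*(-7 + ((-3 - 1*(-7)) + 0 + (-3 - 1*(-7))*0)) = -71*(-7 + ((-3 + 7) + 0 + (-3 + 7)*0)) = -71*(-7 + (4 + 0 + 4*0)) = -71*(-7 + (4 + 0 + 0)) = -71*(-7 + 4) = -71*(-3) = 213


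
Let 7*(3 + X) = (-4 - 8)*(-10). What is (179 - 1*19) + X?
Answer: 1219/7 ≈ 174.14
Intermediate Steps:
X = 99/7 (X = -3 + ((-4 - 8)*(-10))/7 = -3 + (-12*(-10))/7 = -3 + (⅐)*120 = -3 + 120/7 = 99/7 ≈ 14.143)
(179 - 1*19) + X = (179 - 1*19) + 99/7 = (179 - 19) + 99/7 = 160 + 99/7 = 1219/7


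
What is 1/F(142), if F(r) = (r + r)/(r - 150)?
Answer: -2/71 ≈ -0.028169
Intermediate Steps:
F(r) = 2*r/(-150 + r) (F(r) = (2*r)/(-150 + r) = 2*r/(-150 + r))
1/F(142) = 1/(2*142/(-150 + 142)) = 1/(2*142/(-8)) = 1/(2*142*(-⅛)) = 1/(-71/2) = -2/71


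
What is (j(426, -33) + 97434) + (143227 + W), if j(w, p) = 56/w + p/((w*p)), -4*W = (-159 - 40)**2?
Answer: 65536091/284 ≈ 2.3076e+5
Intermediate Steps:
W = -39601/4 (W = -(-159 - 40)**2/4 = -1/4*(-199)**2 = -1/4*39601 = -39601/4 ≈ -9900.3)
j(w, p) = 57/w (j(w, p) = 56/w + p/((p*w)) = 56/w + p*(1/(p*w)) = 56/w + 1/w = 57/w)
(j(426, -33) + 97434) + (143227 + W) = (57/426 + 97434) + (143227 - 39601/4) = (57*(1/426) + 97434) + 533307/4 = (19/142 + 97434) + 533307/4 = 13835647/142 + 533307/4 = 65536091/284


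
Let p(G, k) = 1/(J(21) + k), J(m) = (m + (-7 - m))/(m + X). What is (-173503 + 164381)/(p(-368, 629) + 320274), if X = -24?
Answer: -17277068/606598959 ≈ -0.028482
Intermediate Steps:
J(m) = -7/(-24 + m) (J(m) = (m + (-7 - m))/(m - 24) = -7/(-24 + m))
p(G, k) = 1/(7/3 + k) (p(G, k) = 1/(-7/(-24 + 21) + k) = 1/(-7/(-3) + k) = 1/(-7*(-⅓) + k) = 1/(7/3 + k))
(-173503 + 164381)/(p(-368, 629) + 320274) = (-173503 + 164381)/(3/(7 + 3*629) + 320274) = -9122/(3/(7 + 1887) + 320274) = -9122/(3/1894 + 320274) = -9122/606598959/1894 = -9122*1894/606598959 = -17277068/606598959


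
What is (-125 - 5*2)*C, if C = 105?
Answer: -14175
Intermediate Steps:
(-125 - 5*2)*C = (-125 - 5*2)*105 = (-125 - 10)*105 = -135*105 = -14175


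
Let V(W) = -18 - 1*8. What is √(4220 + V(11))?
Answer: 3*√466 ≈ 64.761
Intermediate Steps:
V(W) = -26 (V(W) = -18 - 8 = -26)
√(4220 + V(11)) = √(4220 - 26) = √4194 = 3*√466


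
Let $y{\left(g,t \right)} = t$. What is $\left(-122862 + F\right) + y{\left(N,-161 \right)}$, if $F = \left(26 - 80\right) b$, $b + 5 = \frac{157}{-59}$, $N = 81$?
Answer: $- \frac{7233949}{59} \approx -1.2261 \cdot 10^{5}$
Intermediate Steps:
$b = - \frac{452}{59}$ ($b = -5 + \frac{157}{-59} = -5 + 157 \left(- \frac{1}{59}\right) = -5 - \frac{157}{59} = - \frac{452}{59} \approx -7.661$)
$F = \frac{24408}{59}$ ($F = \left(26 - 80\right) \left(- \frac{452}{59}\right) = \left(-54\right) \left(- \frac{452}{59}\right) = \frac{24408}{59} \approx 413.69$)
$\left(-122862 + F\right) + y{\left(N,-161 \right)} = \left(-122862 + \frac{24408}{59}\right) - 161 = - \frac{7224450}{59} - 161 = - \frac{7233949}{59}$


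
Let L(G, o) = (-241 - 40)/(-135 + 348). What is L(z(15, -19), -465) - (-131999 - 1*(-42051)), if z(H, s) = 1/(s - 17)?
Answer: 19158643/213 ≈ 89947.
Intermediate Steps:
z(H, s) = 1/(-17 + s)
L(G, o) = -281/213
L(z(15, -19), -465) - (-131999 - 1*(-42051)) = -281/213 - (-131999 - 1*(-42051)) = -281/213 - (-131999 + 42051) = -281/213 - 1*(-89948) = -281/213 + 89948 = 19158643/213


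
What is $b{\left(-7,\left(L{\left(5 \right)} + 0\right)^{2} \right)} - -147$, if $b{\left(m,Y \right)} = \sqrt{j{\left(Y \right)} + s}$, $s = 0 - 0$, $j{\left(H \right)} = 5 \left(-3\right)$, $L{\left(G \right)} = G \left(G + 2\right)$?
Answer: $147 + i \sqrt{15} \approx 147.0 + 3.873 i$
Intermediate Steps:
$L{\left(G \right)} = G \left(2 + G\right)$
$j{\left(H \right)} = -15$
$s = 0$ ($s = 0 + 0 = 0$)
$b{\left(m,Y \right)} = i \sqrt{15}$ ($b{\left(m,Y \right)} = \sqrt{-15 + 0} = \sqrt{-15} = i \sqrt{15}$)
$b{\left(-7,\left(L{\left(5 \right)} + 0\right)^{2} \right)} - -147 = i \sqrt{15} - -147 = i \sqrt{15} + 147 = 147 + i \sqrt{15}$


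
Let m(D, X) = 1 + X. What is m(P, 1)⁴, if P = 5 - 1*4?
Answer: 16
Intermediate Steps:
P = 1 (P = 5 - 4 = 1)
m(P, 1)⁴ = (1 + 1)⁴ = 2⁴ = 16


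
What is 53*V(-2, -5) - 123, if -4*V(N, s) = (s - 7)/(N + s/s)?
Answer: -282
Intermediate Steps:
V(N, s) = -(-7 + s)/(4*(1 + N)) (V(N, s) = -(s - 7)/(4*(N + s/s)) = -(-7 + s)/(4*(N + 1)) = -(-7 + s)/(4*(1 + N)))
53*V(-2, -5) - 123 = 53*((7 - 1*(-5))/(4*(1 - 2))) - 123 = 53*((¼)*(7 + 5)/(-1)) - 123 = 53*((¼)*(-1)*12) - 123 = 53*(-3) - 123 = -159 - 123 = -282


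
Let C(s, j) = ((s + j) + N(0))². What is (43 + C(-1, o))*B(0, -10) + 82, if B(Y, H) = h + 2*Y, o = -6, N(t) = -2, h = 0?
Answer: 82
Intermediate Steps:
B(Y, H) = 2*Y (B(Y, H) = 0 + 2*Y = 2*Y)
C(s, j) = (-2 + j + s)² (C(s, j) = ((s + j) - 2)² = ((j + s) - 2)² = (-2 + j + s)²)
(43 + C(-1, o))*B(0, -10) + 82 = (43 + (-2 - 6 - 1)²)*(2*0) + 82 = (43 + (-9)²)*0 + 82 = (43 + 81)*0 + 82 = 124*0 + 82 = 0 + 82 = 82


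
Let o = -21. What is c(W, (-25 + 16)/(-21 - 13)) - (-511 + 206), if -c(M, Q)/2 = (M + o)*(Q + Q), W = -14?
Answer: 5815/17 ≈ 342.06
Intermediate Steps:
c(M, Q) = -4*Q*(-21 + M) (c(M, Q) = -2*(M - 21)*(Q + Q) = -2*(-21 + M)*2*Q = -4*Q*(-21 + M))
c(W, (-25 + 16)/(-21 - 13)) - (-511 + 206) = 4*((-25 + 16)/(-21 - 13))*(21 - 1*(-14)) - (-511 + 206) = 4*(-9/(-34))*(21 + 14) - 1*(-305) = 4*(-9*(-1/34))*35 + 305 = 4*(9/34)*35 + 305 = 630/17 + 305 = 5815/17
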